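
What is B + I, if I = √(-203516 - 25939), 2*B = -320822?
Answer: -160411 + 3*I*√25495 ≈ -1.6041e+5 + 479.01*I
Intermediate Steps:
B = -160411 (B = (½)*(-320822) = -160411)
I = 3*I*√25495 (I = √(-229455) = 3*I*√25495 ≈ 479.01*I)
B + I = -160411 + 3*I*√25495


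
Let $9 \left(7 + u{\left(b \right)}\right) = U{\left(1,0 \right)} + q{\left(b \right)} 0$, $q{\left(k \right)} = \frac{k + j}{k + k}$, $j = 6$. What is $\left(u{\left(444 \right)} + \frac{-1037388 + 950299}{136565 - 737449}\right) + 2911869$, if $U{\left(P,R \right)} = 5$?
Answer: $\frac{15747225362293}{5407956} \approx 2.9119 \cdot 10^{6}$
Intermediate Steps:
$q{\left(k \right)} = \frac{6 + k}{2 k}$ ($q{\left(k \right)} = \frac{k + 6}{k + k} = \frac{6 + k}{2 k}$)
$u{\left(b \right)} = - \frac{58}{9}$ ($u{\left(b \right)} = -7 + \frac{5 + \frac{6 + b}{2 b} 0}{9} = -7 + \frac{5 + 0}{9} = -7 + \frac{1}{9} \cdot 5 = -7 + \frac{5}{9} = - \frac{58}{9}$)
$\left(u{\left(444 \right)} + \frac{-1037388 + 950299}{136565 - 737449}\right) + 2911869 = \left(- \frac{58}{9} + \frac{-1037388 + 950299}{136565 - 737449}\right) + 2911869 = \left(- \frac{58}{9} - \frac{87089}{-600884}\right) + 2911869 = \left(- \frac{58}{9} - - \frac{87089}{600884}\right) + 2911869 = \left(- \frac{58}{9} + \frac{87089}{600884}\right) + 2911869 = - \frac{34067471}{5407956} + 2911869 = \frac{15747225362293}{5407956}$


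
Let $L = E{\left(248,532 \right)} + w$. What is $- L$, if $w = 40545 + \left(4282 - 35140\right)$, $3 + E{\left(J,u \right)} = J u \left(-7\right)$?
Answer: $913868$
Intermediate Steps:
$E{\left(J,u \right)} = -3 - 7 J u$ ($E{\left(J,u \right)} = -3 + J u \left(-7\right) = -3 - 7 J u$)
$w = 9687$ ($w = 40545 - 30858 = 9687$)
$L = -913868$ ($L = \left(-3 - 1736 \cdot 532\right) + 9687 = \left(-3 - 923552\right) + 9687 = -923555 + 9687 = -913868$)
$- L = \left(-1\right) \left(-913868\right) = 913868$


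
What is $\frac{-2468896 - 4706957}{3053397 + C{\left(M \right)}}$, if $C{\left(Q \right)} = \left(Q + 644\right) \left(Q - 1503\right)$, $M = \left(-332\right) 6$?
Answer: $- \frac{2391951}{2588219} \approx -0.92417$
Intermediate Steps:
$M = -1992$
$C{\left(Q \right)} = \left(-1503 + Q\right) \left(644 + Q\right)$ ($C{\left(Q \right)} = \left(644 + Q\right) \left(-1503 + Q\right) = \left(-1503 + Q\right) \left(644 + Q\right)$)
$\frac{-2468896 - 4706957}{3053397 + C{\left(M \right)}} = \frac{-2468896 - 4706957}{3053397 - \left(-743196 - 3968064\right)} = - \frac{7175853}{3053397 + \left(-967932 + 3968064 + 1711128\right)} = - \frac{7175853}{3053397 + 4711260} = - \frac{7175853}{7764657} = \left(-7175853\right) \frac{1}{7764657} = - \frac{2391951}{2588219}$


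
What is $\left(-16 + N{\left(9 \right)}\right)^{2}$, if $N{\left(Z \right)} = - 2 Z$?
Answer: $1156$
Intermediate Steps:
$\left(-16 + N{\left(9 \right)}\right)^{2} = \left(-16 - 18\right)^{2} = \left(-34\right)^{2} = 1156$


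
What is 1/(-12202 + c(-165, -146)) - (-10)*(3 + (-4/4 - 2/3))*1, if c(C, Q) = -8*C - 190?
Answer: 442877/33216 ≈ 13.333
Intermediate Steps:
c(C, Q) = -190 - 8*C
1/(-12202 + c(-165, -146)) - (-10)*(3 + (-4/4 - 2/3))*1 = 1/(-12202 + (-190 - 8*(-165))) - (-10)*(3 + (-4/4 - 2/3))*1 = 1/(-12202 + (-190 + 1320)) - (-10)*(3 + (-4*1/4 - 2*1/3))*1 = 1/(-12202 + 1130) - (-10)*(3 + (-1 - 2/3))*1 = 1/(-11072) - (-10)*(3 - 5/3)*1 = -1/11072 - (-10)*(4/3)*1 = -1/11072 - (-10)*4/3 = -1/11072 - 1*(-40/3) = -1/11072 + 40/3 = 442877/33216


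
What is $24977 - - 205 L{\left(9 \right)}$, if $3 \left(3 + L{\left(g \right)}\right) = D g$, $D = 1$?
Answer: $24977$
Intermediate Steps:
$L{\left(g \right)} = -3 + \frac{g}{3}$ ($L{\left(g \right)} = -3 + \frac{1 g}{3} = -3 + \frac{g}{3}$)
$24977 - - 205 L{\left(9 \right)} = 24977 - - 205 \left(-3 + \frac{1}{3} \cdot 9\right) = 24977 - - 205 \left(-3 + 3\right) = 24977 - \left(-205\right) 0 = 24977 - 0 = 24977 + 0 = 24977$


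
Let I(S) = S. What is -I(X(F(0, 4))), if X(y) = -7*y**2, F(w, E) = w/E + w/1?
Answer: 0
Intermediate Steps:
F(w, E) = w + w/E (F(w, E) = w/E + w*1 = w/E + w = w + w/E)
-I(X(F(0, 4))) = -(-7)*(0 + 0/4)**2 = -(-7)*(0 + 0*(1/4))**2 = -(-7)*(0 + 0)**2 = -(-7)*0**2 = -(-7)*0 = -1*0 = 0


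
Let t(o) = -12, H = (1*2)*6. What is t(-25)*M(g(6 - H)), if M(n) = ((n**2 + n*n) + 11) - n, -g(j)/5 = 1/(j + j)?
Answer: -787/6 ≈ -131.17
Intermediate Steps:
H = 12 (H = 2*6 = 12)
g(j) = -5/(2*j) (g(j) = -5/(j + j) = -5*1/(2*j) = -5/(2*j))
M(n) = 11 - n + 2*n**2 (M(n) = ((n**2 + n**2) + 11) - n = (2*n**2 + 11) - n = (11 + 2*n**2) - n = 11 - n + 2*n**2)
t(-25)*M(g(6 - H)) = -12*(11 - (-5)/(2*(6 - 1*12)) + 2*(-5/(2*(6 - 1*12)))**2) = -12*(11 - (-5)/(2*(6 - 12)) + 2*(-5/(2*(6 - 12)))**2) = -12*(11 - (-5)/(2*(-6)) + 2*(-5/2/(-6))**2) = -12*(11 - (-5)*(-1)/(2*6) + 2*(-5/2*(-1/6))**2) = -12*(11 - 1*5/12 + 2*(5/12)**2) = -12*(11 - 5/12 + 2*(25/144)) = -12*(11 - 5/12 + 25/72) = -12*787/72 = -787/6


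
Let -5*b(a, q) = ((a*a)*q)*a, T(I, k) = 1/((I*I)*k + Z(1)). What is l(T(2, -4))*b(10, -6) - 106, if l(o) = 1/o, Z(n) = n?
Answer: -18106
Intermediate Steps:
T(I, k) = 1/(1 + k*I**2) (T(I, k) = 1/((I*I)*k + 1) = 1/(I**2*k + 1) = 1/(k*I**2 + 1) = 1/(1 + k*I**2))
b(a, q) = -q*a**3/5 (b(a, q) = -(a*a)*q*a/5 = -a**2*q*a/5 = -q*a**2*a/5 = -q*a**3/5)
l(T(2, -4))*b(10, -6) - 106 = (-1/5*(-6)*10**3)/(1/(1 - 4*2**2)) - 106 = (-1/5*(-6)*1000)/(1/(1 - 4*4)) - 106 = 1200/1/(1 - 16) - 106 = 1200/1/(-15) - 106 = 1200/(-1/15) - 106 = -15*1200 - 106 = -18000 - 106 = -18106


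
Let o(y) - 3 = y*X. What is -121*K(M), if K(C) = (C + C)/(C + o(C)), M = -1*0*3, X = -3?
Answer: 0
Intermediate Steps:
M = 0 (M = 0*3 = 0)
o(y) = 3 - 3*y (o(y) = 3 + y*(-3) = 3 - 3*y)
K(C) = 2*C/(3 - 2*C) (K(C) = (C + C)/(C + (3 - 3*C)) = (2*C)/(3 - 2*C) = 2*C/(3 - 2*C))
-121*K(M) = -(-242)*0/(-3 + 2*0) = -(-242)*0/(-3 + 0) = -(-242)*0/(-3) = -(-242)*0*(-1)/3 = -121*0 = 0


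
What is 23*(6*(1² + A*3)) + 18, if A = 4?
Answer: 1812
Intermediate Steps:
23*(6*(1² + A*3)) + 18 = 23*(6*(1² + 4*3)) + 18 = 23*(6*(1 + 12)) + 18 = 23*(6*13) + 18 = 23*78 + 18 = 1794 + 18 = 1812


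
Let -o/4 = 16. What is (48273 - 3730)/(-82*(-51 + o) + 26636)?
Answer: 44543/36066 ≈ 1.2350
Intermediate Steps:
o = -64 (o = -4*16 = -64)
(48273 - 3730)/(-82*(-51 + o) + 26636) = (48273 - 3730)/(-82*(-51 - 64) + 26636) = 44543/(-82*(-115) + 26636) = 44543/(9430 + 26636) = 44543/36066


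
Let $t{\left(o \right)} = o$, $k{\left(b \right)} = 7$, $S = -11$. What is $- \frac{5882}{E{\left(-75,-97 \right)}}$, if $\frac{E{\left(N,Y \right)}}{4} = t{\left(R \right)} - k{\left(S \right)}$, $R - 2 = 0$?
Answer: $\frac{2941}{10} \approx 294.1$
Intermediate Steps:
$R = 2$ ($R = 2 + 0 = 2$)
$E{\left(N,Y \right)} = -20$ ($E{\left(N,Y \right)} = 4 \left(2 - 7\right) = 4 \left(-5\right) = -20$)
$- \frac{5882}{E{\left(-75,-97 \right)}} = - \frac{5882}{-20} = \left(-5882\right) \left(- \frac{1}{20}\right) = \frac{2941}{10}$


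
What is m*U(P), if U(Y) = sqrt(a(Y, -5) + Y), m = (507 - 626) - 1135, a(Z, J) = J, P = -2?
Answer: -1254*I*sqrt(7) ≈ -3317.8*I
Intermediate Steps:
m = -1254 (m = -119 - 1135 = -1254)
U(Y) = sqrt(-5 + Y)
m*U(P) = -1254*sqrt(-5 - 2) = -1254*I*sqrt(7)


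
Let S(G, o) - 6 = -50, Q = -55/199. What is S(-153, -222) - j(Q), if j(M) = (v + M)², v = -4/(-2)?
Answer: -1860093/39601 ≈ -46.971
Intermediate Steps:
v = 2 (v = -4*(-½) = 2)
Q = -55/199 (Q = -55*1/199 = -55/199 ≈ -0.27638)
j(M) = (2 + M)²
S(G, o) = -44 (S(G, o) = 6 - 50 = -44)
S(-153, -222) - j(Q) = -44 - (2 - 55/199)² = -44 - (343/199)² = -44 - 1*117649/39601 = -44 - 117649/39601 = -1860093/39601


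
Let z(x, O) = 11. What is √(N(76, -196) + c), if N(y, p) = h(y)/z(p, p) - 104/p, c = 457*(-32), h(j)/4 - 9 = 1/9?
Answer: I*√780146158/231 ≈ 120.91*I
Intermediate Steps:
h(j) = 328/9 (h(j) = 36 + 4/9 = 328/9)
c = -14624
N(y, p) = 328/99 - 104/p (N(y, p) = (328/9)/11 - 104/p = (328/9)*(1/11) - 104/p = 328/99 - 104/p)
√(N(76, -196) + c) = √((328/99 - 104/(-196)) - 14624) = √((328/99 - 104*(-1/196)) - 14624) = √((328/99 + 26/49) - 14624) = √(18646/4851 - 14624) = √(-70922378/4851) = I*√780146158/231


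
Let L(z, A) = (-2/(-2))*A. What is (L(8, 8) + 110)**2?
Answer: 13924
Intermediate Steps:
L(z, A) = A (L(z, A) = (-2*(-1/2))*A = 1*A = A)
(L(8, 8) + 110)**2 = (8 + 110)**2 = 118**2 = 13924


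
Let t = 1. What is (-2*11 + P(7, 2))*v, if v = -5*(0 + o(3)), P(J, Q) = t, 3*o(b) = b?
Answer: 105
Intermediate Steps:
o(b) = b/3
P(J, Q) = 1
v = -5 (v = -5*(0 + (1/3)*3) = -5*(0 + 1) = -5*1 = -5)
(-2*11 + P(7, 2))*v = (-2*11 + 1)*(-5) = (-22 + 1)*(-5) = -21*(-5) = 105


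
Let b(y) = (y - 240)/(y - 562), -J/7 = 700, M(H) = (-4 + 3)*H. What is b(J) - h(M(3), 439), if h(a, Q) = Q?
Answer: -1196339/2731 ≈ -438.06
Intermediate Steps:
M(H) = -H
J = -4900 (J = -7*700 = -4900)
b(y) = (-240 + y)/(-562 + y)
b(J) - h(M(3), 439) = (-240 - 4900)/(-562 - 4900) - 1*439 = -5140/(-5462) - 439 = -1/5462*(-5140) - 439 = 2570/2731 - 439 = -1196339/2731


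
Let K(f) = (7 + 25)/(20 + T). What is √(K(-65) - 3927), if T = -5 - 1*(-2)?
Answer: I*√1134359/17 ≈ 62.651*I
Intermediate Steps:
T = -3 (T = -5 + 2 = -3)
K(f) = 32/17 (K(f) = (7 + 25)/(20 - 3) = 32/17)
√(K(-65) - 3927) = √(32/17 - 3927) = √(-66727/17) = I*√1134359/17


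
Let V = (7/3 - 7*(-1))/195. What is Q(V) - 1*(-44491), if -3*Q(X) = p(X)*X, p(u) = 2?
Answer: 78081649/1755 ≈ 44491.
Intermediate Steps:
V = 28/585 (V = (7*(1/3) + 7)*(1/195) = (7/3 + 7)*(1/195) = (28/3)*(1/195) = 28/585 ≈ 0.047863)
Q(X) = -2*X/3
Q(V) - 1*(-44491) = -2/3*28/585 - 1*(-44491) = -56/1755 + 44491 = 78081649/1755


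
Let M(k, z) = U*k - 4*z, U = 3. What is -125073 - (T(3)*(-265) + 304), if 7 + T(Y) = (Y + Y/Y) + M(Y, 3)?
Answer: -126967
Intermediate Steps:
M(k, z) = -4*z + 3*k (M(k, z) = 3*k - 4*z = -4*z + 3*k)
T(Y) = -18 + 4*Y (T(Y) = -7 + ((Y + Y/Y) + (-4*3 + 3*Y)) = -7 + ((Y + 1) + (-12 + 3*Y)) = -7 + ((1 + Y) + (-12 + 3*Y)) = -7 + (-11 + 4*Y) = -18 + 4*Y)
-125073 - (T(3)*(-265) + 304) = -125073 - ((-18 + 4*3)*(-265) + 304) = -125073 - ((-18 + 12)*(-265) + 304) = -125073 - (-6*(-265) + 304) = -125073 - (1590 + 304) = -125073 - 1*1894 = -125073 - 1894 = -126967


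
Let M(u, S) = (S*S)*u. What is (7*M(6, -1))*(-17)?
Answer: -714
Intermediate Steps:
M(u, S) = u*S² (M(u, S) = S²*u = u*S²)
(7*M(6, -1))*(-17) = (7*(6*(-1)²))*(-17) = (7*(6*1))*(-17) = (7*6)*(-17) = 42*(-17) = -714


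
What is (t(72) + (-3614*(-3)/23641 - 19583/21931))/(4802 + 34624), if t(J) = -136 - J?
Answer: -36022368723/6813742872482 ≈ -0.0052867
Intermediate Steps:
(t(72) + (-3614*(-3)/23641 - 19583/21931))/(4802 + 34624) = ((-136 - 1*72) + (-3614*(-3)/23641 - 19583/21931))/(4802 + 34624) = ((-136 - 72) + (10842*(1/23641) - 19583*1/21931))/39426 = (-208 + (10842/23641 - 19583/21931))*(1/39426) = (-208 - 225185801/518470771)*(1/39426) = -108067106169/518470771*1/39426 = -36022368723/6813742872482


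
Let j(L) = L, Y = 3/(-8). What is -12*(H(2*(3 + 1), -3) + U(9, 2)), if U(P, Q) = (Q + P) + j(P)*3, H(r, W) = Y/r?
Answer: -7287/16 ≈ -455.44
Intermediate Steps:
Y = -3/8 (Y = 3*(-1/8) = -3/8 ≈ -0.37500)
H(r, W) = -3/(8*r)
U(P, Q) = Q + 4*P (U(P, Q) = (Q + P) + P*3 = (P + Q) + 3*P = Q + 4*P)
-12*(H(2*(3 + 1), -3) + U(9, 2)) = -12*(-3*1/(2*(3 + 1))/8 + (2 + 4*9)) = -12*(-3/(8*(2*4)) + (2 + 36)) = -12*(-3/8/8 + 38) = -12*(-3/8*1/8 + 38) = -12*(-3/64 + 38) = -12*2429/64 = -7287/16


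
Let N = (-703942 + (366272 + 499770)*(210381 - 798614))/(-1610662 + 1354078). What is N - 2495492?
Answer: -16358516450/32073 ≈ -5.1004e+5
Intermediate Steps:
N = 63679398466/32073 (N = (-703942 + 866042*(-588233))/(-256584) = (-703942 - 509434483786)*(-1/256584) = -509435187728*(-1/256584) = 63679398466/32073 ≈ 1.9855e+6)
N - 2495492 = 63679398466/32073 - 2495492 = -16358516450/32073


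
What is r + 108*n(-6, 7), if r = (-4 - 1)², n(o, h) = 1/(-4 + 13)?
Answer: 37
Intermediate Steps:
n(o, h) = ⅑ (n(o, h) = 1/9 = ⅑)
r = 25 (r = (-5)² = 25)
r + 108*n(-6, 7) = 25 + 108*(⅑) = 25 + 12 = 37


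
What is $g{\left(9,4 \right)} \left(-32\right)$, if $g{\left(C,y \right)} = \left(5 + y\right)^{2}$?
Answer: $-2592$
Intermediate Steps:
$g{\left(9,4 \right)} \left(-32\right) = \left(5 + 4\right)^{2} \left(-32\right) = 9^{2} \left(-32\right) = 81 \left(-32\right) = -2592$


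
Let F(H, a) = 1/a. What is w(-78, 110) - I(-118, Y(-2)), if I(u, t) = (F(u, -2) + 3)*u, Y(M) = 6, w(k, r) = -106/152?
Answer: 22367/76 ≈ 294.30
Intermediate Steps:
w(k, r) = -53/76 (w(k, r) = -106*1/152 = -53/76)
I(u, t) = 5*u/2 (I(u, t) = (1/(-2) + 3)*u = (-½ + 3)*u = 5*u/2)
w(-78, 110) - I(-118, Y(-2)) = -53/76 - 5*(-118)/2 = -53/76 - 1*(-295) = -53/76 + 295 = 22367/76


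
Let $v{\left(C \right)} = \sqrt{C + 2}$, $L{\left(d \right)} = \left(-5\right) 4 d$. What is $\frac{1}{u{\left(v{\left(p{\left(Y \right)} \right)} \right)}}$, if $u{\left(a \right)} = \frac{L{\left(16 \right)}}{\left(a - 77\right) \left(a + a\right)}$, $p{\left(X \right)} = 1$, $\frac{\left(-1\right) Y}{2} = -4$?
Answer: $- \frac{3}{160} + \frac{77 \sqrt{3}}{160} \approx 0.8148$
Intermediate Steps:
$Y = 8$ ($Y = \left(-2\right) \left(-4\right) = 8$)
$L{\left(d \right)} = - 20 d$
$v{\left(C \right)} = \sqrt{2 + C}$
$u{\left(a \right)} = - \frac{160}{a \left(-77 + a\right)}$ ($u{\left(a \right)} = \frac{\left(-20\right) 16}{\left(a - 77\right) \left(a + a\right)} = - \frac{320}{\left(-77 + a\right) 2 a} = - \frac{320}{2 a \left(-77 + a\right)} = - 320 \frac{1}{2 a \left(-77 + a\right)} = - \frac{160}{a \left(-77 + a\right)}$)
$\frac{1}{u{\left(v{\left(p{\left(Y \right)} \right)} \right)}} = \frac{1}{\left(-160\right) \frac{1}{\sqrt{2 + 1}} \frac{1}{-77 + \sqrt{2 + 1}}} = \frac{1}{\left(-160\right) \frac{1}{\sqrt{3}} \frac{1}{-77 + \sqrt{3}}} = \frac{1}{\left(-160\right) \frac{\sqrt{3}}{3} \frac{1}{-77 + \sqrt{3}}} = \frac{1}{\left(- \frac{160}{3}\right) \sqrt{3} \frac{1}{-77 + \sqrt{3}}} = - \frac{\sqrt{3} \left(-77 + \sqrt{3}\right)}{160}$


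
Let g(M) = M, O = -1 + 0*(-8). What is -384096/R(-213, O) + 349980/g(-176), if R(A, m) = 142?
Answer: -14662257/3124 ≈ -4693.4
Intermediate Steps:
O = -1 (O = -1 + 0 = -1)
-384096/R(-213, O) + 349980/g(-176) = -384096/142 + 349980/(-176) = -384096*1/142 + 349980*(-1/176) = -192048/71 - 87495/44 = -14662257/3124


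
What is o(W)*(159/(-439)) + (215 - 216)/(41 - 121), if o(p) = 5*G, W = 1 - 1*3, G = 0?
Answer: 1/80 ≈ 0.012500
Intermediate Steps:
W = -2 (W = 1 - 3 = -2)
o(p) = 0 (o(p) = 5*0 = 0)
o(W)*(159/(-439)) + (215 - 216)/(41 - 121) = 0*(159/(-439)) + (215 - 216)/(41 - 121) = 0*(159*(-1/439)) - 1/(-80) = 0*(-159/439) - 1*(-1/80) = 0 + 1/80 = 1/80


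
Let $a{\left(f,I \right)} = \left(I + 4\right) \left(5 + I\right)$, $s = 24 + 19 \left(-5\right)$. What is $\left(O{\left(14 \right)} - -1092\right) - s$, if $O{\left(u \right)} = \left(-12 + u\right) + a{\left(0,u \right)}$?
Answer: $1507$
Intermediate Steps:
$s = -71$ ($s = 24 - 95 = -71$)
$a{\left(f,I \right)} = \left(4 + I\right) \left(5 + I\right)$
$O{\left(u \right)} = 8 + u^{2} + 10 u$ ($O{\left(u \right)} = \left(-12 + u\right) + \left(20 + u^{2} + 9 u\right) = 8 + u^{2} + 10 u$)
$\left(O{\left(14 \right)} - -1092\right) - s = \left(\left(8 + 14^{2} + 10 \cdot 14\right) - -1092\right) - -71 = \left(\left(8 + 196 + 140\right) + 1092\right) + 71 = \left(344 + 1092\right) + 71 = 1436 + 71 = 1507$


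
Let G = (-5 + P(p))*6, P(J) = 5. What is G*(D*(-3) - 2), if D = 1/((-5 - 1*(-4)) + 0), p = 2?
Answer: 0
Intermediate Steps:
D = -1 (D = 1/((-5 + 4) + 0) = 1/(-1 + 0) = 1/(-1) = -1)
G = 0 (G = (-5 + 5)*6 = 0*6 = 0)
G*(D*(-3) - 2) = 0*(-1*(-3) - 2) = 0*(3 - 2) = 0*1 = 0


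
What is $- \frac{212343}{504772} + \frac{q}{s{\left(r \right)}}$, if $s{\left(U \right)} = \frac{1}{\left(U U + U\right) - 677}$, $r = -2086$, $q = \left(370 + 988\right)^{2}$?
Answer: $\frac{4048065708971306521}{504772} \approx 8.0196 \cdot 10^{12}$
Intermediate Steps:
$q = 1844164$ ($q = 1358^{2} = 1844164$)
$s{\left(U \right)} = \frac{1}{-677 + U + U^{2}}$ ($s{\left(U \right)} = \frac{1}{\left(U^{2} + U\right) - 677} = \frac{1}{\left(U + U^{2}\right) - 677} = \frac{1}{-677 + U + U^{2}}$)
$- \frac{212343}{504772} + \frac{q}{s{\left(r \right)}} = - \frac{212343}{504772} + \frac{1844164}{\frac{1}{-677 - 2086 + \left(-2086\right)^{2}}} = \left(-212343\right) \frac{1}{504772} + \frac{1844164}{\frac{1}{-677 - 2086 + 4351396}} = - \frac{212343}{504772} + \frac{1844164}{\frac{1}{4348633}} = - \frac{212343}{504772} + 1844164 \frac{1}{\frac{1}{4348633}} = - \frac{212343}{504772} + 1844164 \cdot 4348633 = - \frac{212343}{504772} + 8019592427812 = \frac{4048065708971306521}{504772}$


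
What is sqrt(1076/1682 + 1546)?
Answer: 2*sqrt(325181)/29 ≈ 39.327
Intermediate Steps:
sqrt(1076/1682 + 1546) = sqrt(1076*(1/1682) + 1546) = sqrt(538/841 + 1546) = sqrt(1300724/841) = 2*sqrt(325181)/29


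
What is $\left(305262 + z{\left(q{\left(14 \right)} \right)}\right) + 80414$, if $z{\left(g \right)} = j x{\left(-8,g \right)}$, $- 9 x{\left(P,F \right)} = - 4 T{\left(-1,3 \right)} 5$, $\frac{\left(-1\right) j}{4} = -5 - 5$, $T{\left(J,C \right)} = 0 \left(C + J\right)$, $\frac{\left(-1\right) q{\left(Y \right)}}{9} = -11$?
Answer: $385676$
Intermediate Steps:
$q{\left(Y \right)} = 99$ ($q{\left(Y \right)} = \left(-9\right) \left(-11\right) = 99$)
$T{\left(J,C \right)} = 0$
$j = 40$ ($j = - 4 \left(-5 - 5\right) = \left(-4\right) \left(-10\right) = 40$)
$x{\left(P,F \right)} = 0$ ($x{\left(P,F \right)} = - \frac{\left(-4\right) 0 \cdot 5}{9} = - \frac{0 \cdot 5}{9} = \left(- \frac{1}{9}\right) 0 = 0$)
$z{\left(g \right)} = 0$ ($z{\left(g \right)} = 40 \cdot 0 = 0$)
$\left(305262 + z{\left(q{\left(14 \right)} \right)}\right) + 80414 = \left(305262 + 0\right) + 80414 = 305262 + 80414 = 385676$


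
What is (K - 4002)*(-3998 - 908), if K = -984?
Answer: 24461316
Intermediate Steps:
(K - 4002)*(-3998 - 908) = (-984 - 4002)*(-3998 - 908) = -4986*(-4906) = 24461316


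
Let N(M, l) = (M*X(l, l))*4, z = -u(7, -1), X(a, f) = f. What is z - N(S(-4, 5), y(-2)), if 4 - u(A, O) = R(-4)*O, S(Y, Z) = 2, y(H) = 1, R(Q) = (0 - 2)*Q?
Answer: -20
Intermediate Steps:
R(Q) = -2*Q
u(A, O) = 4 - 8*O (u(A, O) = 4 - (-2*(-4))*O = 4 - 8*O)
z = -12 (z = -(4 - 8*(-1)) = -(4 + 8) = -1*12 = -12)
N(M, l) = 4*M*l (N(M, l) = (M*l)*4 = 4*M*l)
z - N(S(-4, 5), y(-2)) = -12 - 4*2 = -12 - 1*8 = -12 - 8 = -20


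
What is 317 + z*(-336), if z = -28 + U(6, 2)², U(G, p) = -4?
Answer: 4349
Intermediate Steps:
z = -12 (z = -28 + (-4)² = -28 + 16 = -12)
317 + z*(-336) = 317 - 12*(-336) = 317 + 4032 = 4349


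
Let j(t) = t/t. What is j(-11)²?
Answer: 1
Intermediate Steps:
j(t) = 1
j(-11)² = 1² = 1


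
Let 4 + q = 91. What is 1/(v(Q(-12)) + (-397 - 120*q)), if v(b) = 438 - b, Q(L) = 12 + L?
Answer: -1/10399 ≈ -9.6163e-5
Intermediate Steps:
q = 87 (q = -4 + 91 = 87)
1/(v(Q(-12)) + (-397 - 120*q)) = 1/((438 - (12 - 12)) + (-397 - 120*87)) = 1/((438 - 1*0) + (-397 - 10440)) = 1/((438 + 0) - 10837) = 1/(438 - 10837) = 1/(-10399) = -1/10399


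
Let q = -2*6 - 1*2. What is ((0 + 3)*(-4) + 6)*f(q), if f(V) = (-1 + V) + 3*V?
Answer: 342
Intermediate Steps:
q = -14 (q = -12 - 2 = -14)
f(V) = -1 + 4*V
((0 + 3)*(-4) + 6)*f(q) = ((0 + 3)*(-4) + 6)*(-1 + 4*(-14)) = (3*(-4) + 6)*(-1 - 56) = (-12 + 6)*(-57) = -6*(-57) = 342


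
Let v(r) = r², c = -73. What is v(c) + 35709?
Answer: 41038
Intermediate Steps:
v(c) + 35709 = (-73)² + 35709 = 5329 + 35709 = 41038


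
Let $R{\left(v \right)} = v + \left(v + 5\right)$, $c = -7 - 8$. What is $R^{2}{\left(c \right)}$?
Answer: $625$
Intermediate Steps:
$c = -15$
$R{\left(v \right)} = 5 + 2 v$ ($R{\left(v \right)} = v + \left(5 + v\right) = 5 + 2 v$)
$R^{2}{\left(c \right)} = \left(5 + 2 \left(-15\right)\right)^{2} = \left(5 - 30\right)^{2} = \left(-25\right)^{2} = 625$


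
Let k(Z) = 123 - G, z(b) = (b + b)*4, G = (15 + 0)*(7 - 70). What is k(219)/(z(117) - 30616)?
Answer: -267/7420 ≈ -0.035984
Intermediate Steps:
G = -945 (G = 15*(-63) = -945)
z(b) = 8*b (z(b) = (2*b)*4 = 8*b)
k(Z) = 1068 (k(Z) = 123 - 1*(-945) = 123 + 945 = 1068)
k(219)/(z(117) - 30616) = 1068/(8*117 - 30616) = 1068/(936 - 30616) = 1068/(-29680) = 1068*(-1/29680) = -267/7420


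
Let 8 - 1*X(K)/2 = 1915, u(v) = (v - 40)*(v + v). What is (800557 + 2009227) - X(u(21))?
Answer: 2813598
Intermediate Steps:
u(v) = 2*v*(-40 + v) (u(v) = (-40 + v)*(2*v) = 2*v*(-40 + v))
X(K) = -3814 (X(K) = 16 - 2*1915 = 16 - 3830 = -3814)
(800557 + 2009227) - X(u(21)) = (800557 + 2009227) - 1*(-3814) = 2809784 + 3814 = 2813598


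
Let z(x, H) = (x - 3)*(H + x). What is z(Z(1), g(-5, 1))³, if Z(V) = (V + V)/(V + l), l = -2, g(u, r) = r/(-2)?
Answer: 15625/8 ≈ 1953.1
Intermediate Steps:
g(u, r) = -r/2 (g(u, r) = r*(-½) = -r/2)
Z(V) = 2*V/(-2 + V) (Z(V) = (V + V)/(V - 2) = (2*V)/(-2 + V) = 2*V/(-2 + V))
z(x, H) = (-3 + x)*(H + x)
z(Z(1), g(-5, 1))³ = ((2*1/(-2 + 1))² - (-3)/2 - 6/(-2 + 1) + (-½*1)*(2*1/(-2 + 1)))³ = ((2*1/(-1))² - 3*(-½) - 6/(-1) - 1/(-1))³ = ((2*1*(-1))² + 3/2 - 6*(-1) - (-1))³ = ((-2)² + 3/2 - 3*(-2) - ½*(-2))³ = (4 + 3/2 + 6 + 1)³ = (25/2)³ = 15625/8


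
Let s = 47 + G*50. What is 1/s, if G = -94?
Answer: -1/4653 ≈ -0.00021492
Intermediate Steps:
s = -4653 (s = 47 - 94*50 = 47 - 4700 = -4653)
1/s = 1/(-4653) = -1/4653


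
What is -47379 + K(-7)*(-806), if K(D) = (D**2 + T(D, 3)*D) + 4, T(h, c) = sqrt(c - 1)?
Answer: -90097 + 5642*sqrt(2) ≈ -82118.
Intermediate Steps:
T(h, c) = sqrt(-1 + c)
K(D) = 4 + D**2 + D*sqrt(2) (K(D) = (D**2 + sqrt(-1 + 3)*D) + 4 = (D**2 + sqrt(2)*D) + 4 = (D**2 + D*sqrt(2)) + 4 = 4 + D**2 + D*sqrt(2))
-47379 + K(-7)*(-806) = -47379 + (4 + (-7)**2 - 7*sqrt(2))*(-806) = -47379 + (4 + 49 - 7*sqrt(2))*(-806) = -47379 + (53 - 7*sqrt(2))*(-806) = -47379 + (-42718 + 5642*sqrt(2)) = -90097 + 5642*sqrt(2)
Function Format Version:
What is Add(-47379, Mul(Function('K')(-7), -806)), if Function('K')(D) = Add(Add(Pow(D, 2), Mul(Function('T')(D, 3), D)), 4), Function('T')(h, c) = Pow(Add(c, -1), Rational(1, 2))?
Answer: Add(-90097, Mul(5642, Pow(2, Rational(1, 2)))) ≈ -82118.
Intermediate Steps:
Function('T')(h, c) = Pow(Add(-1, c), Rational(1, 2))
Function('K')(D) = Add(4, Pow(D, 2), Mul(D, Pow(2, Rational(1, 2)))) (Function('K')(D) = Add(Add(Pow(D, 2), Mul(Pow(Add(-1, 3), Rational(1, 2)), D)), 4) = Add(Add(Pow(D, 2), Mul(Pow(2, Rational(1, 2)), D)), 4) = Add(Add(Pow(D, 2), Mul(D, Pow(2, Rational(1, 2)))), 4) = Add(4, Pow(D, 2), Mul(D, Pow(2, Rational(1, 2)))))
Add(-47379, Mul(Function('K')(-7), -806)) = Add(-47379, Mul(Add(4, Pow(-7, 2), Mul(-7, Pow(2, Rational(1, 2)))), -806)) = Add(-47379, Mul(Add(4, 49, Mul(-7, Pow(2, Rational(1, 2)))), -806)) = Add(-47379, Mul(Add(53, Mul(-7, Pow(2, Rational(1, 2)))), -806)) = Add(-47379, Add(-42718, Mul(5642, Pow(2, Rational(1, 2))))) = Add(-90097, Mul(5642, Pow(2, Rational(1, 2))))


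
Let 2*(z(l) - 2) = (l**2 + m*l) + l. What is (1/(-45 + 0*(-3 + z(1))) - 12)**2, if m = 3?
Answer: 292681/2025 ≈ 144.53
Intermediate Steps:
z(l) = 2 + l**2/2 + 2*l (z(l) = 2 + ((l**2 + 3*l) + l)/2 = 2 + (l**2 + 4*l)/2 = 2 + (l**2/2 + 2*l) = 2 + l**2/2 + 2*l)
(1/(-45 + 0*(-3 + z(1))) - 12)**2 = (1/(-45 + 0*(-3 + (2 + (1/2)*1**2 + 2*1))) - 12)**2 = (1/(-45 + 0*(-3 + (2 + (1/2)*1 + 2))) - 12)**2 = (1/(-45 + 0*(-3 + (2 + 1/2 + 2))) - 12)**2 = (1/(-45 + 0*(-3 + 9/2)) - 12)**2 = (1/(-45 + 0*(3/2)) - 12)**2 = (1/(-45 + 0) - 12)**2 = (1/(-45) - 12)**2 = (-1/45 - 12)**2 = (-541/45)**2 = 292681/2025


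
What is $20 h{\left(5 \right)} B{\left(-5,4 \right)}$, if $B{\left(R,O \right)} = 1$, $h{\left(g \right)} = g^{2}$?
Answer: $500$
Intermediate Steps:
$20 h{\left(5 \right)} B{\left(-5,4 \right)} = 20 \cdot 5^{2} \cdot 1 = 20 \cdot 25 \cdot 1 = 500 \cdot 1 = 500$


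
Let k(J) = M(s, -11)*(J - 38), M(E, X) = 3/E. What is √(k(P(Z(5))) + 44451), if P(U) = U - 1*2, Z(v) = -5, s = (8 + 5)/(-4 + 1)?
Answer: 6*√208819/13 ≈ 210.91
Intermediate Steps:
s = -13/3 (s = 13/(-3) = 13*(-⅓) = -13/3 ≈ -4.3333)
P(U) = -2 + U (P(U) = U - 2 = -2 + U)
k(J) = 342/13 - 9*J/13 (k(J) = (3/(-13/3))*(J - 38) = (3*(-3/13))*(-38 + J) = -9*(-38 + J)/13 = 342/13 - 9*J/13)
√(k(P(Z(5))) + 44451) = √((342/13 - 9*(-2 - 5)/13) + 44451) = √((342/13 - 9/13*(-7)) + 44451) = √((342/13 + 63/13) + 44451) = √(405/13 + 44451) = √(578268/13) = 6*√208819/13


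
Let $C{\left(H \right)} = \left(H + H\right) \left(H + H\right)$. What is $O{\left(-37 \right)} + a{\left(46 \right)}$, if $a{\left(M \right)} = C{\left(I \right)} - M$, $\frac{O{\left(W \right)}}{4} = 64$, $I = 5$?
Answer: $310$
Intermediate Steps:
$O{\left(W \right)} = 256$ ($O{\left(W \right)} = 4 \cdot 64 = 256$)
$C{\left(H \right)} = 4 H^{2}$ ($C{\left(H \right)} = 2 H 2 H = 4 H^{2}$)
$a{\left(M \right)} = 100 - M$ ($a{\left(M \right)} = 4 \cdot 5^{2} - M = 4 \cdot 25 - M = 100 - M$)
$O{\left(-37 \right)} + a{\left(46 \right)} = 256 + \left(100 - 46\right) = 256 + 54 = 310$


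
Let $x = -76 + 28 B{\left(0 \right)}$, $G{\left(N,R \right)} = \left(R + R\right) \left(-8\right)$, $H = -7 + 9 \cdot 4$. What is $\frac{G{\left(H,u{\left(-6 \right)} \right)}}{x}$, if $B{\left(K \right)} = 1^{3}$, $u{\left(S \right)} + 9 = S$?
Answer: $-5$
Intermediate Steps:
$u{\left(S \right)} = -9 + S$
$H = 29$ ($H = -7 + 36 = 29$)
$B{\left(K \right)} = 1$
$G{\left(N,R \right)} = - 16 R$ ($G{\left(N,R \right)} = 2 R \left(-8\right) = - 16 R$)
$x = -48$ ($x = -76 + 28 \cdot 1 = -76 + 28 = -48$)
$\frac{G{\left(H,u{\left(-6 \right)} \right)}}{x} = \frac{\left(-16\right) \left(-9 - 6\right)}{-48} = \left(-16\right) \left(-15\right) \left(- \frac{1}{48}\right) = 240 \left(- \frac{1}{48}\right) = -5$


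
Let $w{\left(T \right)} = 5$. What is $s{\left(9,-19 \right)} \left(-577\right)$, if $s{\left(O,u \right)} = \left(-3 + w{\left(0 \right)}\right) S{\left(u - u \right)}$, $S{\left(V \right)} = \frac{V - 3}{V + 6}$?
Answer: $577$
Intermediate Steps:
$S{\left(V \right)} = \frac{-3 + V}{6 + V}$
$s{\left(O,u \right)} = -1$ ($s{\left(O,u \right)} = \left(-3 + 5\right) \frac{-3 + \left(u - u\right)}{6 + \left(u - u\right)} = 2 \frac{-3 + 0}{6 + 0} = 2 \cdot \frac{1}{6} \left(-3\right) = 2 \left(- \frac{1}{2}\right) = -1$)
$s{\left(9,-19 \right)} \left(-577\right) = \left(-1\right) \left(-577\right) = 577$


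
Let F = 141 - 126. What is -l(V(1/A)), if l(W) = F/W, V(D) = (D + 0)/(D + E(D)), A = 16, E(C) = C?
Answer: -30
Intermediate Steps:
F = 15
V(D) = 1/2 (V(D) = (D + 0)/(D + D) = D/((2*D)) = D*(1/(2*D)) = 1/2)
l(W) = 15/W
-l(V(1/A)) = -15/1/2 = -15*2 = -1*30 = -30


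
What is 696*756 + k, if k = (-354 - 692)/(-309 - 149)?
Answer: 120494827/229 ≈ 5.2618e+5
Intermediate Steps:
k = 523/229 (k = -1046/(-458) = -1046*(-1/458) = 523/229 ≈ 2.2838)
696*756 + k = 696*756 + 523/229 = 526176 + 523/229 = 120494827/229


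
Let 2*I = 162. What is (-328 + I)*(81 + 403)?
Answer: -119548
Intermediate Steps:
I = 81 (I = (½)*162 = 81)
(-328 + I)*(81 + 403) = (-328 + 81)*(81 + 403) = -247*484 = -119548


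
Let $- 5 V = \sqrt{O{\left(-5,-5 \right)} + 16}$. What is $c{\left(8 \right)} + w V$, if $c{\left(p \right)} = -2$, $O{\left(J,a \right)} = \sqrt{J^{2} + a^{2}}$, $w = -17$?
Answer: $-2 + \frac{17 \sqrt{16 + 5 \sqrt{2}}}{5} \approx 14.331$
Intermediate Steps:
$V = - \frac{\sqrt{16 + 5 \sqrt{2}}}{5}$ ($V = - \frac{\sqrt{\sqrt{\left(-5\right)^{2} + \left(-5\right)^{2}} + 16}}{5} = - \frac{\sqrt{\sqrt{25 + 25} + 16}}{5} = - \frac{\sqrt{\sqrt{50} + 16}}{5} = - \frac{\sqrt{5 \sqrt{2} + 16}}{5} = - \frac{\sqrt{16 + 5 \sqrt{2}}}{5} \approx -0.96065$)
$c{\left(8 \right)} + w V = -2 - 17 \left(- \frac{\sqrt{16 + 5 \sqrt{2}}}{5}\right) = -2 + \frac{17 \sqrt{16 + 5 \sqrt{2}}}{5}$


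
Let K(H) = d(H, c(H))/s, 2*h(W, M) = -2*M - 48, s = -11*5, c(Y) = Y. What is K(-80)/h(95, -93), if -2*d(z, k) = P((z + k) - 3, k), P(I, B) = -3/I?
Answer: 1/412390 ≈ 2.4249e-6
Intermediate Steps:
d(z, k) = 3/(2*(-3 + k + z)) (d(z, k) = -(-3)/(2*((z + k) - 3)) = -(-3)/(2*((k + z) - 3)) = -(-3)/(2*(-3 + k + z)) = 3/(2*(-3 + k + z)))
s = -55
h(W, M) = -24 - M (h(W, M) = (-2*M - 48)/2 = (-48 - 2*M)/2 = -24 - M)
K(H) = -3/(110*(-3 + 2*H)) (K(H) = (3/(2*(-3 + H + H)))/(-55) = (3/(2*(-3 + 2*H)))*(-1/55) = -3/(110*(-3 + 2*H)))
K(-80)/h(95, -93) = (-3/(-330 + 220*(-80)))/(-24 - 1*(-93)) = (-3/(-330 - 17600))/(-24 + 93) = -3/(-17930)/69 = -3*(-1/17930)*(1/69) = (3/17930)*(1/69) = 1/412390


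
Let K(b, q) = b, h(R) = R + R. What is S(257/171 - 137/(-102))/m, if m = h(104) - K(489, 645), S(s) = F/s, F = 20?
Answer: -116280/4649707 ≈ -0.025008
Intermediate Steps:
h(R) = 2*R
S(s) = 20/s
m = -281 (m = 2*104 - 1*489 = 208 - 489 = -281)
S(257/171 - 137/(-102))/m = (20/(257/171 - 137/(-102)))/(-281) = (20/(257*(1/171) - 137*(-1/102)))*(-1/281) = (20/(257/171 + 137/102))*(-1/281) = (20/(16547/5814))*(-1/281) = (20*(5814/16547))*(-1/281) = (116280/16547)*(-1/281) = -116280/4649707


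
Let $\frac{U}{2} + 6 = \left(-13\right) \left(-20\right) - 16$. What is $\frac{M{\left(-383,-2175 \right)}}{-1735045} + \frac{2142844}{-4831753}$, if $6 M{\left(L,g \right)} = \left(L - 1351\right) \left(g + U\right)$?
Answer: $- \frac{196463698073}{270429318835} \approx -0.72649$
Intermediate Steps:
$U = 476$ ($U = -12 + 2 \left(\left(-13\right) \left(-20\right) - 16\right) = -12 + 2 \left(260 - 16\right) = -12 + 2 \cdot 244 = -12 + 488 = 476$)
$M{\left(L,g \right)} = \frac{\left(-1351 + L\right) \left(476 + g\right)}{6}$ ($M{\left(L,g \right)} = \frac{\left(L - 1351\right) \left(g + 476\right)}{6} = \frac{\left(-1351 + L\right) \left(476 + g\right)}{6}$)
$\frac{M{\left(-383,-2175 \right)}}{-1735045} + \frac{2142844}{-4831753} = \frac{- \frac{321538}{3} - - \frac{979475}{2} + \frac{238}{3} \left(-383\right) + \frac{1}{6} \left(-383\right) \left(-2175\right)}{-1735045} + \frac{2142844}{-4831753} = \left(- \frac{321538}{3} + \frac{979475}{2} - \frac{91154}{3} + \frac{277675}{2}\right) \left(- \frac{1}{1735045}\right) + 2142844 \left(- \frac{1}{4831753}\right) = 491011 \left(- \frac{1}{1735045}\right) - \frac{69124}{155863} = - \frac{491011}{1735045} - \frac{69124}{155863} = - \frac{196463698073}{270429318835}$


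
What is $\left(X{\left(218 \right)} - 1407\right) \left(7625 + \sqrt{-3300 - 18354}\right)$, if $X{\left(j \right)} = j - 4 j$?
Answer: $-15715125 - 6183 i \sqrt{2406} \approx -1.5715 \cdot 10^{7} - 3.0328 \cdot 10^{5} i$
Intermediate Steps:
$X{\left(j \right)} = - 3 j$
$\left(X{\left(218 \right)} - 1407\right) \left(7625 + \sqrt{-3300 - 18354}\right) = \left(\left(-3\right) 218 - 1407\right) \left(7625 + \sqrt{-3300 - 18354}\right) = \left(-654 - 1407\right) \left(7625 + \sqrt{-21654}\right) = \left(-654 - 1407\right) \left(7625 + 3 i \sqrt{2406}\right) = - 2061 \left(7625 + 3 i \sqrt{2406}\right) = -15715125 - 6183 i \sqrt{2406}$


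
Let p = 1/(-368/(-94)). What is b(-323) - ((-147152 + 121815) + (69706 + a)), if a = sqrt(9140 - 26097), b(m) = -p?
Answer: -8163943/184 - I*sqrt(16957) ≈ -44369.0 - 130.22*I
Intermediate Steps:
p = 47/184 (p = 1/(-368*(-1/94)) = 1/(184/47) = 47/184 ≈ 0.25543)
b(m) = -47/184 (b(m) = -1*47/184 = -47/184)
a = I*sqrt(16957) (a = sqrt(-16957) = I*sqrt(16957) ≈ 130.22*I)
b(-323) - ((-147152 + 121815) + (69706 + a)) = -47/184 - ((-147152 + 121815) + (69706 + I*sqrt(16957))) = -47/184 - (-25337 + (69706 + I*sqrt(16957))) = -47/184 - (44369 + I*sqrt(16957)) = -47/184 + (-44369 - I*sqrt(16957)) = -8163943/184 - I*sqrt(16957)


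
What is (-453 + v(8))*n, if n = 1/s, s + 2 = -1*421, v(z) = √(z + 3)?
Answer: 151/141 - √11/423 ≈ 1.0631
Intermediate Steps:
v(z) = √(3 + z)
s = -423 (s = -2 - 1*421 = -2 - 421 = -423)
n = -1/423 (n = 1/(-423) = -1/423 ≈ -0.0023641)
(-453 + v(8))*n = (-453 + √(3 + 8))*(-1/423) = (-453 + √11)*(-1/423) = 151/141 - √11/423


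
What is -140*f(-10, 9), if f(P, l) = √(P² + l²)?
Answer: -140*√181 ≈ -1883.5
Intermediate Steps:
-140*f(-10, 9) = -140*√((-10)² + 9²) = -140*√(100 + 81) = -140*√181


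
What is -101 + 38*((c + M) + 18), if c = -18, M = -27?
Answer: -1127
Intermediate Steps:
-101 + 38*((c + M) + 18) = -101 + 38*((-18 - 27) + 18) = -101 + 38*(-45 + 18) = -101 + 38*(-27) = -101 - 1026 = -1127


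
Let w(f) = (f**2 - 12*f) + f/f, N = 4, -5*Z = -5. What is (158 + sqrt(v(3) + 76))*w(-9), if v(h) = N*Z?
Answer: 30020 + 760*sqrt(5) ≈ 31719.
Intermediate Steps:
Z = 1 (Z = -1/5*(-5) = 1)
v(h) = 4 (v(h) = 4*1 = 4)
w(f) = 1 + f**2 - 12*f (w(f) = (f**2 - 12*f) + 1 = 1 + f**2 - 12*f)
(158 + sqrt(v(3) + 76))*w(-9) = (158 + sqrt(4 + 76))*(1 + (-9)**2 - 12*(-9)) = (158 + sqrt(80))*(1 + 81 + 108) = (158 + 4*sqrt(5))*190 = 30020 + 760*sqrt(5)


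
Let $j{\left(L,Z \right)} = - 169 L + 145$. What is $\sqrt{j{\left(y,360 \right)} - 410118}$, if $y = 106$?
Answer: $3 i \sqrt{47543} \approx 654.13 i$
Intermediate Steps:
$j{\left(L,Z \right)} = 145 - 169 L$
$\sqrt{j{\left(y,360 \right)} - 410118} = \sqrt{\left(145 - 17914\right) - 410118} = \sqrt{-17769 - 410118} = \sqrt{-427887} = 3 i \sqrt{47543}$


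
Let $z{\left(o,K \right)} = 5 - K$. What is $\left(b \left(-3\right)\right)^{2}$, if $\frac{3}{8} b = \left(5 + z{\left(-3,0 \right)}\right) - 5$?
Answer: $1600$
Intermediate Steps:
$b = \frac{40}{3}$ ($b = \frac{8 \left(\left(5 + \left(5 - 0\right)\right) - 5\right)}{3} = \frac{8 \left(\left(5 + \left(5 + 0\right)\right) - 5\right)}{3} = \frac{8 \left(\left(5 + 5\right) - 5\right)}{3} = \frac{8 \left(10 - 5\right)}{3} = \frac{8}{3} \cdot 5 = \frac{40}{3} \approx 13.333$)
$\left(b \left(-3\right)\right)^{2} = \left(\frac{40}{3} \left(-3\right)\right)^{2} = \left(-40\right)^{2} = 1600$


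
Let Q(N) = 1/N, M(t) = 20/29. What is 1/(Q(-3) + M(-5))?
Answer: 87/31 ≈ 2.8064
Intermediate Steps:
M(t) = 20/29 (M(t) = 20*(1/29) = 20/29)
1/(Q(-3) + M(-5)) = 1/(1/(-3) + 20/29) = 1/(-⅓ + 20/29) = 1/(31/87) = 87/31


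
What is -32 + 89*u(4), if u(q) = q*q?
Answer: 1392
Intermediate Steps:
u(q) = q²
-32 + 89*u(4) = -32 + 89*4² = -32 + 89*16 = -32 + 1424 = 1392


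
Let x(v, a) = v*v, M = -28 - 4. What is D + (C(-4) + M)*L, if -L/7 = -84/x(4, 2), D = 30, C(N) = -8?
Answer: -1440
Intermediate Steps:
M = -32
x(v, a) = v²
L = 147/4 (L = -(-588)/(4²) = -(-588)/16 = -7*(-21/4) = 147/4 ≈ 36.750)
D + (C(-4) + M)*L = 30 + (-8 - 32)*(147/4) = 30 - 40*147/4 = 30 - 1470 = -1440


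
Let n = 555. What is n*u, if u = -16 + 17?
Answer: 555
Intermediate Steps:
u = 1
n*u = 555*1 = 555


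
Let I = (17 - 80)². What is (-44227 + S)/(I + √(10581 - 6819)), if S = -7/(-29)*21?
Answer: -565554276/50747419 + 1282436*√418/152242257 ≈ -10.972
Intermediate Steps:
I = 3969 (I = (-63)² = 3969)
S = 147/29 (S = -7*(-1/29)*21 = (7/29)*21 = 147/29 ≈ 5.0690)
(-44227 + S)/(I + √(10581 - 6819)) = (-44227 + 147/29)/(3969 + √(10581 - 6819)) = -1282436/(29*(3969 + √3762)) = -1282436/(29*(3969 + 3*√418))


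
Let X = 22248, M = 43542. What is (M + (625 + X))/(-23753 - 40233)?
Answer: -66415/63986 ≈ -1.0380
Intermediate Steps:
(M + (625 + X))/(-23753 - 40233) = (43542 + (625 + 22248))/(-23753 - 40233) = (43542 + 22873)/(-63986) = 66415*(-1/63986) = -66415/63986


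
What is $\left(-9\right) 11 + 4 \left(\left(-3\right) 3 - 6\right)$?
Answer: $-159$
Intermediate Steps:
$\left(-9\right) 11 + 4 \left(\left(-3\right) 3 - 6\right) = -99 + 4 \left(-9 - 6\right) = -99 + 4 \left(-15\right) = -99 - 60 = -159$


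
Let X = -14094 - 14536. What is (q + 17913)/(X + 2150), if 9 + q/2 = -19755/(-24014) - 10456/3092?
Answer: -20755418483/30721470410 ≈ -0.67560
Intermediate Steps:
X = -28630
q = -214567379/9281411 (q = -18 + 2*(-19755/(-24014) - 10456/3092) = -18 + 2*(-19755*(-1/24014) - 10456*1/3092) = -18 + 2*(19755/24014 - 2614/773) = -18 + 2*(-47501981/18562822) = -18 - 47501981/9281411 = -214567379/9281411 ≈ -23.118)
(q + 17913)/(X + 2150) = (-214567379/9281411 + 17913)/(-28630 + 2150) = (166043347864/9281411)/(-26480) = (166043347864/9281411)*(-1/26480) = -20755418483/30721470410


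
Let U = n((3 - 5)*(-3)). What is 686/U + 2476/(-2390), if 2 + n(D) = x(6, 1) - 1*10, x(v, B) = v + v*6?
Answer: 78263/3585 ≈ 21.831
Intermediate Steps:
x(v, B) = 7*v (x(v, B) = v + 6*v = 7*v)
n(D) = 30 (n(D) = -2 + (7*6 - 1*10) = -2 + (42 - 10) = -2 + 32 = 30)
U = 30
686/U + 2476/(-2390) = 686/30 + 2476/(-2390) = 686*(1/30) + 2476*(-1/2390) = 343/15 - 1238/1195 = 78263/3585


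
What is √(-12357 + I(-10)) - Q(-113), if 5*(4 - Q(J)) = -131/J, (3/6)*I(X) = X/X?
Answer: -2129/565 + I*√12355 ≈ -3.7681 + 111.15*I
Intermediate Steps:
I(X) = 2 (I(X) = 2*(X/X) = 2*1 = 2)
Q(J) = 4 + 131/(5*J) (Q(J) = 4 - (-131)/(5*J) = 4 + 131/(5*J))
√(-12357 + I(-10)) - Q(-113) = √(-12357 + 2) - (4 + (131/5)/(-113)) = √(-12355) - (4 + (131/5)*(-1/113)) = I*√12355 - (4 - 131/565) = I*√12355 - 1*2129/565 = I*√12355 - 2129/565 = -2129/565 + I*√12355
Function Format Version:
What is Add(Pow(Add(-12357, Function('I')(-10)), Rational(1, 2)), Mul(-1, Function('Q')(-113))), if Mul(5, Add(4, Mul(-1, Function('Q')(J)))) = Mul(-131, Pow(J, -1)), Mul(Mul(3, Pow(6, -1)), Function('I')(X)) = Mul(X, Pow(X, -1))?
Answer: Add(Rational(-2129, 565), Mul(I, Pow(12355, Rational(1, 2)))) ≈ Add(-3.7681, Mul(111.15, I))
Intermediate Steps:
Function('I')(X) = 2 (Function('I')(X) = Mul(2, Mul(X, Pow(X, -1))) = Mul(2, 1) = 2)
Function('Q')(J) = Add(4, Mul(Rational(131, 5), Pow(J, -1))) (Function('Q')(J) = Add(4, Mul(Rational(-1, 5), Mul(-131, Pow(J, -1)))) = Add(4, Mul(Rational(131, 5), Pow(J, -1))))
Add(Pow(Add(-12357, Function('I')(-10)), Rational(1, 2)), Mul(-1, Function('Q')(-113))) = Add(Pow(Add(-12357, 2), Rational(1, 2)), Mul(-1, Add(4, Mul(Rational(131, 5), Pow(-113, -1))))) = Add(Pow(-12355, Rational(1, 2)), Mul(-1, Add(4, Mul(Rational(131, 5), Rational(-1, 113))))) = Add(Mul(I, Pow(12355, Rational(1, 2))), Mul(-1, Add(4, Rational(-131, 565)))) = Add(Mul(I, Pow(12355, Rational(1, 2))), Mul(-1, Rational(2129, 565))) = Add(Mul(I, Pow(12355, Rational(1, 2))), Rational(-2129, 565)) = Add(Rational(-2129, 565), Mul(I, Pow(12355, Rational(1, 2))))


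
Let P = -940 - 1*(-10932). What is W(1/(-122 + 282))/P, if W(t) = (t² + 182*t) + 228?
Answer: 5865921/255795200 ≈ 0.022932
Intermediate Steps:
P = 9992 (P = -940 + 10932 = 9992)
W(t) = 228 + t² + 182*t
W(1/(-122 + 282))/P = (228 + (1/(-122 + 282))² + 182/(-122 + 282))/9992 = (228 + (1/160)² + 182/160)*(1/9992) = (228 + (1/160)² + 182*(1/160))*(1/9992) = (228 + 1/25600 + 91/80)*(1/9992) = (5865921/25600)*(1/9992) = 5865921/255795200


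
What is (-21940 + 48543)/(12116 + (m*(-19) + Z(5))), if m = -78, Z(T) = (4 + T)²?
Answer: 26603/13679 ≈ 1.9448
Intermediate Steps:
(-21940 + 48543)/(12116 + (m*(-19) + Z(5))) = (-21940 + 48543)/(12116 + (-78*(-19) + (4 + 5)²)) = 26603/(12116 + (1482 + 9²)) = 26603/(12116 + (1482 + 81)) = 26603/(12116 + 1563) = 26603/13679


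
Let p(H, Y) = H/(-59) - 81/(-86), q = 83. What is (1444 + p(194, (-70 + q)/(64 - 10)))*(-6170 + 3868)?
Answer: -8419508601/2537 ≈ -3.3187e+6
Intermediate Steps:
p(H, Y) = 81/86 - H/59 (p(H, Y) = H*(-1/59) - 81*(-1/86) = -H/59 + 81/86 = 81/86 - H/59)
(1444 + p(194, (-70 + q)/(64 - 10)))*(-6170 + 3868) = (1444 + (81/86 - 1/59*194))*(-6170 + 3868) = (1444 + (81/86 - 194/59))*(-2302) = (1444 - 11905/5074)*(-2302) = (7314951/5074)*(-2302) = -8419508601/2537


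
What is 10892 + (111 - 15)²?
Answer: 20108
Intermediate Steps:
10892 + (111 - 15)² = 10892 + 96² = 10892 + 9216 = 20108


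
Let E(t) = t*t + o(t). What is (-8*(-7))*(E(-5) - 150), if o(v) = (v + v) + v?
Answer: -7840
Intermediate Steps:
o(v) = 3*v (o(v) = 2*v + v = 3*v)
E(t) = t² + 3*t (E(t) = t*t + 3*t = t² + 3*t)
(-8*(-7))*(E(-5) - 150) = (-8*(-7))*(-5*(3 - 5) - 150) = 56*(-5*(-2) - 150) = 56*(10 - 150) = 56*(-140) = -7840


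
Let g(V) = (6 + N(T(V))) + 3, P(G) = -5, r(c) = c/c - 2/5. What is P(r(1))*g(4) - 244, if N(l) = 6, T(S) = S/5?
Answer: -319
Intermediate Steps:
r(c) = ⅗ (r(c) = 1 - 2*⅕ = 1 - ⅖ = ⅗)
T(S) = S/5 (T(S) = S*(⅕) = S/5)
g(V) = 15 (g(V) = (6 + 6) + 3 = 12 + 3 = 15)
P(r(1))*g(4) - 244 = -5*15 - 244 = -75 - 244 = -319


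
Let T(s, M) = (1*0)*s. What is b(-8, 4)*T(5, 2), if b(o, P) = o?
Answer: 0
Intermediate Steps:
T(s, M) = 0 (T(s, M) = 0*s = 0)
b(-8, 4)*T(5, 2) = -8*0 = 0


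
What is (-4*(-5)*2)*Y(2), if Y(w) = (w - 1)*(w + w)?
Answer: 160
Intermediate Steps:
Y(w) = 2*w*(-1 + w) (Y(w) = (-1 + w)*(2*w) = 2*w*(-1 + w))
(-4*(-5)*2)*Y(2) = (-4*(-5)*2)*(2*2*(-1 + 2)) = (20*2)*(2*2*1) = 40*4 = 160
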